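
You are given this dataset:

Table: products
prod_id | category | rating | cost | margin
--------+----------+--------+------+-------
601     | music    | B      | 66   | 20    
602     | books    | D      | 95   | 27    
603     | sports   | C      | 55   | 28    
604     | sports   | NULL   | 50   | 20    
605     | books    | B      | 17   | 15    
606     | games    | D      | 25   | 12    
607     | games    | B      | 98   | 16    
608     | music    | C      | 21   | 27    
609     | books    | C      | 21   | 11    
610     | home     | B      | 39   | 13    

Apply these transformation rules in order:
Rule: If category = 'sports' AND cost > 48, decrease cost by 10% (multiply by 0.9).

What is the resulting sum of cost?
476.5

Step 1: Find records where category = 'sports' AND cost > 48
Step 2: 2 records match, summing to 105
Step 3: After multiplier: 105 × 0.9 = 94.5
Step 4: Unaffected records sum: 382
Step 5: Final sum = 94.5 + 382 = 476.5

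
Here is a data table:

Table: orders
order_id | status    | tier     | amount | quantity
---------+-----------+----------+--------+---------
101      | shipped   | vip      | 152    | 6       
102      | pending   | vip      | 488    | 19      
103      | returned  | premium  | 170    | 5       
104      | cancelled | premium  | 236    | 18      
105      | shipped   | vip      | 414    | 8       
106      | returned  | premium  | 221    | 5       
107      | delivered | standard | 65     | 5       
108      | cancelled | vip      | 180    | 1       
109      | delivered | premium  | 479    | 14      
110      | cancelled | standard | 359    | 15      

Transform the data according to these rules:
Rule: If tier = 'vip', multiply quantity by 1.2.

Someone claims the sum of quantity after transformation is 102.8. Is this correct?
Yes, the result is correct.

Step 1: Calculate the correct sum after transformation
Step 2: Apply multiplier 1.2 to records where tier = 'vip'
Step 3: Correct result = 102.8
Step 4: Claimed result = 102.8
Step 5: 102.8 = 102.8 ✓
Conclusion: The claimed result is correct.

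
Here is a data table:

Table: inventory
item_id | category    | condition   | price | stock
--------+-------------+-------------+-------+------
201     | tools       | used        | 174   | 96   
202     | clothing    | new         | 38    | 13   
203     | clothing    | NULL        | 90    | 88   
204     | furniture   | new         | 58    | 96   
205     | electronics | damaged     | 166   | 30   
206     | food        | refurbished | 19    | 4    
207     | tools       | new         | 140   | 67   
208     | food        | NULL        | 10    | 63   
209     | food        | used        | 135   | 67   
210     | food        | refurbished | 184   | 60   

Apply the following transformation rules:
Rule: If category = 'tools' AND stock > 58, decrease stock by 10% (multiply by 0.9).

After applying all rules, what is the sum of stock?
567.7

Step 1: Find records where category = 'tools' AND stock > 58
Step 2: 2 records match, summing to 163
Step 3: After multiplier: 163 × 0.9 = 146.7
Step 4: Unaffected records sum: 421
Step 5: Final sum = 146.7 + 421 = 567.7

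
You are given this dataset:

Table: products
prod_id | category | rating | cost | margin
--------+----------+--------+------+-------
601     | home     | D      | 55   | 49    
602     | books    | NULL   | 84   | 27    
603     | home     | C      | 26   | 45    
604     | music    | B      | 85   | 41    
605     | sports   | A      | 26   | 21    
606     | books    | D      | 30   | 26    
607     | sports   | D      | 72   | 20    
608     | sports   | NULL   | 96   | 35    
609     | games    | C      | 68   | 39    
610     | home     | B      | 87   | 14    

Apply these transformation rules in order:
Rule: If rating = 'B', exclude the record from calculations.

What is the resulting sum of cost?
457

Step 1: Identify records where rating = 'B'
Step 2: The excluded records sum to 172
Step 3: Original total cost = 629
Step 4: Remaining total = 629 - 172 = 457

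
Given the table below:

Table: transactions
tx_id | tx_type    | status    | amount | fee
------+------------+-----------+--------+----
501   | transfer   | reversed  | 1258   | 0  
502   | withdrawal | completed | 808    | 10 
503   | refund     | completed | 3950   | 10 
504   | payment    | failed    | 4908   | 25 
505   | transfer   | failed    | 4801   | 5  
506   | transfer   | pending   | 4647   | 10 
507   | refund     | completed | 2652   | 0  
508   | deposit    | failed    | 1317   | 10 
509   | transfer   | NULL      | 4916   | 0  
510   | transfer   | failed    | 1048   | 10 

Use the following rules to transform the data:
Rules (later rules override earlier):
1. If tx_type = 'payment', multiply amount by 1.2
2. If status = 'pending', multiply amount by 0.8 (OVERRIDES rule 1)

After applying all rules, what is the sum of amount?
30357.2

Step 1: Rule 2 takes priority for records with status = 'pending'
  - 1 records: 4647 × 0.8 = 3717.6
Step 2: Rule 1 applies to remaining records with tx_type = 'payment'
  - 1 records: 4908 × 1.2 = 5889.6
Step 3: Other records unchanged: 20750
Step 4: Final sum = 3717.6 + 5889.6 + 20750 = 30357.2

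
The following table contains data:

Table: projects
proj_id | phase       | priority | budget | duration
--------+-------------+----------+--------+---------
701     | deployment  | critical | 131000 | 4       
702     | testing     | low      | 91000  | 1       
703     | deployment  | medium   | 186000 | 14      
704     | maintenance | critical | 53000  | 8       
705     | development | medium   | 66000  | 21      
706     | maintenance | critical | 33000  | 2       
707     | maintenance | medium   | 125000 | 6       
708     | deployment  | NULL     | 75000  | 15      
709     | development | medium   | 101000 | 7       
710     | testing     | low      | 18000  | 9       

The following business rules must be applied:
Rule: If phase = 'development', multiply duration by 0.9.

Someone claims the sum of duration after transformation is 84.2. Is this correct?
Yes, the result is correct.

Step 1: Calculate the correct sum after transformation
Step 2: Apply multiplier 0.9 to records where phase = 'development'
Step 3: Correct result = 84.2
Step 4: Claimed result = 84.2
Step 5: 84.2 = 84.2 ✓
Conclusion: The claimed result is correct.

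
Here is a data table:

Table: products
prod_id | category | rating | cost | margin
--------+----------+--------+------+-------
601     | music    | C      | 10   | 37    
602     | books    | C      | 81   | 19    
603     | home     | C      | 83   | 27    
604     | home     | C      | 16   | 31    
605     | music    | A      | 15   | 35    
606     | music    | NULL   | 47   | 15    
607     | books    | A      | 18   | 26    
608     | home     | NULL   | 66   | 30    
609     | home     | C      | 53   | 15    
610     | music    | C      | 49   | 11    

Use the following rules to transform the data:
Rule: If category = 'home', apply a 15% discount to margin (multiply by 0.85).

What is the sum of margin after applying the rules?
230.55

Step 1: Records with category = 'home' have total margin = 103
Step 2: Apply multiplier: 103 × 0.85 = 87.55
Step 3: Other records total: 143
Step 4: Final sum = 87.55 + 143 = 230.55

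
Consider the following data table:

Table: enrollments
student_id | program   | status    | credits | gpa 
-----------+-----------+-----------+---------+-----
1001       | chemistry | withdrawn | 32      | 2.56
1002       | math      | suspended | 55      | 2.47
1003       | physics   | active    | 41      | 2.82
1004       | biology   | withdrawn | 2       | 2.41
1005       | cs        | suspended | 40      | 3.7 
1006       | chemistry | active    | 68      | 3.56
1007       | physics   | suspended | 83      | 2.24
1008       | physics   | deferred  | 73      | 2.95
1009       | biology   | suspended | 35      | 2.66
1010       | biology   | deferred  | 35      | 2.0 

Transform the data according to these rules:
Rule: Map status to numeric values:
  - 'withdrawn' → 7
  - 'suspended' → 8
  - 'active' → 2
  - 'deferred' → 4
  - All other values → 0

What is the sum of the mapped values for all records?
58

Step 1: Apply mapping to each record
Step 2: Count by status:
  'withdrawn': 2 records × 7 = 14
  'suspended': 4 records × 8 = 32
  'active': 2 records × 2 = 4
  'deferred': 2 records × 4 = 8
Step 3: Sum all mapped values = 58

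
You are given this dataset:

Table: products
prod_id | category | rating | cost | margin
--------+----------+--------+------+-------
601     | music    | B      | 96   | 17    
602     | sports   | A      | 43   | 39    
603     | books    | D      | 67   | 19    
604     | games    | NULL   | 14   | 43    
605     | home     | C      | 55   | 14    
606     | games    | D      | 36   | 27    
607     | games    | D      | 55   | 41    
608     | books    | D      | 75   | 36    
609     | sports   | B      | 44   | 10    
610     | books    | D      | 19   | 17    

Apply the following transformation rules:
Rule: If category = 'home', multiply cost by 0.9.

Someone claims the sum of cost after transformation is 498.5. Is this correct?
Yes, the result is correct.

Step 1: Calculate the correct sum after transformation
Step 2: Apply multiplier 0.9 to records where category = 'home'
Step 3: Correct result = 498.5
Step 4: Claimed result = 498.5
Step 5: 498.5 = 498.5 ✓
Conclusion: The claimed result is correct.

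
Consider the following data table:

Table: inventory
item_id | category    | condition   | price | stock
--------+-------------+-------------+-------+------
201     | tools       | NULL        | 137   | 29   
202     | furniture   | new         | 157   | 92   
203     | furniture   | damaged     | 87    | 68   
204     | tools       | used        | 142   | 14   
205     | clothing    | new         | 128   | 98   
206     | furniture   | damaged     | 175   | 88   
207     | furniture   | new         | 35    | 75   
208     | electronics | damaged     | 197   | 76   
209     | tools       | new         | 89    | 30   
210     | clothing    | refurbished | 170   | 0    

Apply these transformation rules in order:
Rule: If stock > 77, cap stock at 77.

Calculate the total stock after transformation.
523

Step 1: 3 records have stock > 77
Step 2: These records originally summed to 278
Step 3: After capping: 3 × 77 = 231
Step 4: Unaffected records sum: 292
Step 5: Final sum = 231 + 292 = 523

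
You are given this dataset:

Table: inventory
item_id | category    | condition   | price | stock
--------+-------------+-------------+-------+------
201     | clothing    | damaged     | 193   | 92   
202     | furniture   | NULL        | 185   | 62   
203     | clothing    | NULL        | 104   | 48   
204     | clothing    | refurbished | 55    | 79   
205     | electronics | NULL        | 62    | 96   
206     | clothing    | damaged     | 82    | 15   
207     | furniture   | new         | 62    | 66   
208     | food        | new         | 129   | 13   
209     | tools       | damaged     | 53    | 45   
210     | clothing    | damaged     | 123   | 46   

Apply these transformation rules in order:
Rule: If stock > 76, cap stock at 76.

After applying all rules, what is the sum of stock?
523

Step 1: 3 records have stock > 76
Step 2: These records originally summed to 267
Step 3: After capping: 3 × 76 = 228
Step 4: Unaffected records sum: 295
Step 5: Final sum = 228 + 295 = 523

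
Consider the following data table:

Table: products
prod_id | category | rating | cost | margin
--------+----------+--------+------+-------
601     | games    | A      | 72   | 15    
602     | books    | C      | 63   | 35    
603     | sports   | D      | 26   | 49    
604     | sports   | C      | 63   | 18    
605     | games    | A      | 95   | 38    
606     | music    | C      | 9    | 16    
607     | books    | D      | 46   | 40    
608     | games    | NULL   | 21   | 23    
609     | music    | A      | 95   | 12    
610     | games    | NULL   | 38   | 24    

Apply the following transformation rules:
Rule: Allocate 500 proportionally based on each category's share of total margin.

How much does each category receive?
books: 138.89, games: 185.19, music: 51.85, sports: 124.07

Step 1: Calculate total margin = 270
Step 2: Calculate each category's proportion:
  books: 75/270 = 27.78% → 138.89
  games: 100/270 = 37.04% → 185.19
  music: 28/270 = 10.37% → 51.85
  sports: 67/270 = 24.81% → 124.07
Step 3: Verify: sum of allocations ≈ 500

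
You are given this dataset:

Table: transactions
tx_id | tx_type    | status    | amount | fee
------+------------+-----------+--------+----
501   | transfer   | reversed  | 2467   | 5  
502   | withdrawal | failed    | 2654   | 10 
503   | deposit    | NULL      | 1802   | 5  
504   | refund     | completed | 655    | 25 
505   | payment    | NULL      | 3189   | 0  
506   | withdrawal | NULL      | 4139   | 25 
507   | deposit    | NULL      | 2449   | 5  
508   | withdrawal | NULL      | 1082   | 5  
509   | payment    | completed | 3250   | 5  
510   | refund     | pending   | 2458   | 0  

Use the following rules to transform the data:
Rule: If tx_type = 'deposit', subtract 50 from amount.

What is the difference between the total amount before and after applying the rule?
100

Step 1: Original sum of amount = 24145
Step 2: 2 records have tx_type = 'deposit'
Step 3: Each affected record changes by -50
Step 4: Total change = 2 × -50 = -100
Step 5: New sum = 24145 + -100 = 24045
Step 6: Difference = |24045 - 24145| = 100
        (Sum decreased by 100)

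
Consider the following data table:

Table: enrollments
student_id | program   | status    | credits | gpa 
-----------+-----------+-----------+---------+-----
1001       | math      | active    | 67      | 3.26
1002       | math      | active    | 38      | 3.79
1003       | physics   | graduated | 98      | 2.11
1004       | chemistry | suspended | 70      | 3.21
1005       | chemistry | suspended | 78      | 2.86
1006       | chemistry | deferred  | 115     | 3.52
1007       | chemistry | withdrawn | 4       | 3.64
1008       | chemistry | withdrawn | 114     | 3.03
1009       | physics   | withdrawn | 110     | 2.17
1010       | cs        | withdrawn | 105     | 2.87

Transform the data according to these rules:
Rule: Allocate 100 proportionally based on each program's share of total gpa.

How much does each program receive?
chemistry: 53.38, cs: 9.42, math: 23.15, physics: 14.05

Step 1: Calculate total gpa = 30.46
Step 2: Calculate each program's proportion:
  chemistry: 16.26/30.46 = 53.38% → 53.38
  cs: 2.87/30.46 = 9.42% → 9.42
  math: 7.05/30.46 = 23.15% → 23.15
  physics: 4.28/30.46 = 14.05% → 14.05
Step 3: Verify: sum of allocations ≈ 100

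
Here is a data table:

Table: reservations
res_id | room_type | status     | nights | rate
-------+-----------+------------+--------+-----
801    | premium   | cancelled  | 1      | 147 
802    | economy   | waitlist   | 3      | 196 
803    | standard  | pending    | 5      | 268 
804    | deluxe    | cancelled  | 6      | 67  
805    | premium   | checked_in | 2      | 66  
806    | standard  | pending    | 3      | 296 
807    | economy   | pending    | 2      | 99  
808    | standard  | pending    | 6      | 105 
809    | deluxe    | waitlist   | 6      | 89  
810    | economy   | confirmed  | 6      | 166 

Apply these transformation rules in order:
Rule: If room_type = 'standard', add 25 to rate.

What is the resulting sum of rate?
1574

Step 1: Count records where room_type = 'standard': 3
Step 2: Total bonus added: 3 × 25 = 75
Step 3: Original sum of rate: 1499
Step 4: Final sum = 1499 + 75 = 1574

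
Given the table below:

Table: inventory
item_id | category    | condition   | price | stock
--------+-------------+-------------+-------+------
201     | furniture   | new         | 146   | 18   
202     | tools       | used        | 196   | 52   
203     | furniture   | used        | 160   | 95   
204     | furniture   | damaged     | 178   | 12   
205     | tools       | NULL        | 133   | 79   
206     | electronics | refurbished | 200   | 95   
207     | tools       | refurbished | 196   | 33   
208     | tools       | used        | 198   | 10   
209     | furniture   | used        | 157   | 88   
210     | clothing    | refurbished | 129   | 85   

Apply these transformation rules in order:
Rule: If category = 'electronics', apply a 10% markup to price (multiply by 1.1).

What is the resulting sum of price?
1713.0

Step 1: Records with category = 'electronics' have total price = 200
Step 2: Apply multiplier: 200 × 1.1 = 220.0
Step 3: Other records total: 1493
Step 4: Final sum = 220.0 + 1493 = 1713.0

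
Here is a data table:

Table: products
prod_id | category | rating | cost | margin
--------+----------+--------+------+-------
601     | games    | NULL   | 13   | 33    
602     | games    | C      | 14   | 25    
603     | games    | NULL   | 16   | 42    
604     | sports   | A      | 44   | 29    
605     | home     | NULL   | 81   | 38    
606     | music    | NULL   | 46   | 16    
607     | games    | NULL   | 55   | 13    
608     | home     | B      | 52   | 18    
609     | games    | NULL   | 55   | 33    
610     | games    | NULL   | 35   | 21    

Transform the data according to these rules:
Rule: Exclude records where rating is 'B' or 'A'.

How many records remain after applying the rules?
8

Step 1: Count records to exclude
  - 1 (B) + 1 (A) = 2 records
Step 2: Total records: 10
Step 3: Remaining = 10 - 2 = 8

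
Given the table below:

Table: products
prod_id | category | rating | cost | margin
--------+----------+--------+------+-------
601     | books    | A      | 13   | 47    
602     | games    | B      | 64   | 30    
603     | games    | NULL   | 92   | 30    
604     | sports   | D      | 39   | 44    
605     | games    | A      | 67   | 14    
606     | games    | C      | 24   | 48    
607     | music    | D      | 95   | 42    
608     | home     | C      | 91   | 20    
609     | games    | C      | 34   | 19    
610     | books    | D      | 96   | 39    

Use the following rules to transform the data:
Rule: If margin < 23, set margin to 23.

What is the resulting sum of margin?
349

Step 1: 3 records have margin < 23
Step 2: These records originally summed to 53
Step 3: After setting to minimum: 3 × 23 = 69
Step 4: Unaffected records sum: 280
Step 5: Final sum = 69 + 280 = 349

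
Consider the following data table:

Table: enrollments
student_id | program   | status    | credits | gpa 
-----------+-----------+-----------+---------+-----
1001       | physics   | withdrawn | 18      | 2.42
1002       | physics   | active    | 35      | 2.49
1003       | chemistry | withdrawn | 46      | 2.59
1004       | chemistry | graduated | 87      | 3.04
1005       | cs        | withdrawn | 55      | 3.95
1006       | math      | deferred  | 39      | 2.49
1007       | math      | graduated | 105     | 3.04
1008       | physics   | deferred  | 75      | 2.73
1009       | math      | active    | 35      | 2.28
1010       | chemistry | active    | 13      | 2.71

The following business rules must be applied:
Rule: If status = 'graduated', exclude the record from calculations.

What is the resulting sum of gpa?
21.66

Step 1: Identify records where status = 'graduated'
Step 2: The excluded records sum to 6.08
Step 3: Original total gpa = 27.74
Step 4: Remaining total = 27.74 - 6.08 = 21.66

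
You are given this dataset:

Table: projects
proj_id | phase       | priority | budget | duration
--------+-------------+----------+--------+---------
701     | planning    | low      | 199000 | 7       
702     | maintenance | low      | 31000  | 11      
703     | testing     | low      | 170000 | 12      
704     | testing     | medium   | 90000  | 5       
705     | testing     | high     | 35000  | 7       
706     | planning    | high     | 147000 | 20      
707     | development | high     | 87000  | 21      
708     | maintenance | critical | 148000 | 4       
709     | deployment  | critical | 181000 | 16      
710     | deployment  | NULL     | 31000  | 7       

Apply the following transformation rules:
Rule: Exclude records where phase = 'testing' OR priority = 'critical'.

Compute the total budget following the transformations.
495000

Step 1: Find records where phase = 'testing' OR priority = 'critical'
Step 2: 5 records match, summing to 624000
Step 3: Original sum: 1119000
Step 4: Remaining sum = 1119000 - 624000 = 495000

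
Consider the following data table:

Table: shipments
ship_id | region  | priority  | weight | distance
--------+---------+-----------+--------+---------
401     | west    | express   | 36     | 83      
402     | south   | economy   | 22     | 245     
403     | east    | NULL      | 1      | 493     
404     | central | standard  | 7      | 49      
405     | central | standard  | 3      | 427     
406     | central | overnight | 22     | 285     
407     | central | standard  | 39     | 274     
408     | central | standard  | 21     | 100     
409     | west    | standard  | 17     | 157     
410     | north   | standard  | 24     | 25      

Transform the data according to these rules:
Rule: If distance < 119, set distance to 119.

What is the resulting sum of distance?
2357

Step 1: 4 records have distance < 119
Step 2: These records originally summed to 257
Step 3: After setting to minimum: 4 × 119 = 476
Step 4: Unaffected records sum: 1881
Step 5: Final sum = 476 + 1881 = 2357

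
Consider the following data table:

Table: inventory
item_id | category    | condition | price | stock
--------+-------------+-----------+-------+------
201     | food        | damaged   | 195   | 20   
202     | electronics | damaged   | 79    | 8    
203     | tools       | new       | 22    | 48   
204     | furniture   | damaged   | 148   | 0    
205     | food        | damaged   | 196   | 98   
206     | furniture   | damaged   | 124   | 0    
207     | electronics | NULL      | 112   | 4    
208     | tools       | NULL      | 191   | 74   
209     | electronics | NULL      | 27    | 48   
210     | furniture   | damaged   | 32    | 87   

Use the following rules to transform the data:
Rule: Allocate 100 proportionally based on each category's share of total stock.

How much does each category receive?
electronics: 15.5, food: 30.49, furniture: 22.48, tools: 31.52

Step 1: Calculate total stock = 387
Step 2: Calculate each category's proportion:
  electronics: 60/387 = 15.50% → 15.5
  food: 118/387 = 30.49% → 30.49
  furniture: 87/387 = 22.48% → 22.48
  tools: 122/387 = 31.52% → 31.52
Step 3: Verify: sum of allocations ≈ 100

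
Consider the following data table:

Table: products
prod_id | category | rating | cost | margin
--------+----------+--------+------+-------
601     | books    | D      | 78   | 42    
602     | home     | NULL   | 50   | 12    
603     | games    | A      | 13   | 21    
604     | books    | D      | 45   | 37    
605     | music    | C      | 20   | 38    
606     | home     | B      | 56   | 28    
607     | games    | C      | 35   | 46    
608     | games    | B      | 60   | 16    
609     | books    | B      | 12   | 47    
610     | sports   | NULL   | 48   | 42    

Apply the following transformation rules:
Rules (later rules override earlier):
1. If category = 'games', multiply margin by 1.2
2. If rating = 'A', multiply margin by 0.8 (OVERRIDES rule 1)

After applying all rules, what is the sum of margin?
337.2

Step 1: Rule 2 takes priority for records with rating = 'A'
  - 1 records: 21 × 0.8 = 16.8
Step 2: Rule 1 applies to remaining records with category = 'games'
  - 2 records: 62 × 1.2 = 74.4
Step 3: Other records unchanged: 246
Step 4: Final sum = 16.8 + 74.4 + 246 = 337.2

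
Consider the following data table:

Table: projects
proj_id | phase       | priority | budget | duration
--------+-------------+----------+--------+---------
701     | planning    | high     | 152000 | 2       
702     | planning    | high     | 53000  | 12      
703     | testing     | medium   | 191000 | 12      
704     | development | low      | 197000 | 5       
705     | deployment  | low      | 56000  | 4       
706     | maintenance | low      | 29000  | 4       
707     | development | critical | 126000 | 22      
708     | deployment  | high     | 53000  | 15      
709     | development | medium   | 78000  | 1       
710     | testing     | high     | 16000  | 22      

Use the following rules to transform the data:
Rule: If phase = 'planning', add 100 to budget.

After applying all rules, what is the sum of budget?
951200

Step 1: Count records where phase = 'planning': 2
Step 2: Total bonus added: 2 × 100 = 200
Step 3: Original sum of budget: 951000
Step 4: Final sum = 951000 + 200 = 951200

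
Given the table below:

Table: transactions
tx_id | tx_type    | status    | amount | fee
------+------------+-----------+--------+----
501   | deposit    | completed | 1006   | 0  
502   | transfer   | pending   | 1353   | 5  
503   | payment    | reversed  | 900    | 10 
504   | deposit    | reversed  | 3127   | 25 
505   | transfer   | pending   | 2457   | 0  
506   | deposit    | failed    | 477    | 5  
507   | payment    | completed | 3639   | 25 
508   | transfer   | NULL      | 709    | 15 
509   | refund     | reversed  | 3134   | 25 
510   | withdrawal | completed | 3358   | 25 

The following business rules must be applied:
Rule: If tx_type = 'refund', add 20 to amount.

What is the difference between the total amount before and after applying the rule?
20

Step 1: Original sum of amount = 20160
Step 2: 1 records have tx_type = 'refund'
Step 3: Each affected record changes by 20
Step 4: Total change = 1 × 20 = 20
Step 5: New sum = 20160 + 20 = 20180
Step 6: Difference = |20180 - 20160| = 20
        (Sum increased by 20)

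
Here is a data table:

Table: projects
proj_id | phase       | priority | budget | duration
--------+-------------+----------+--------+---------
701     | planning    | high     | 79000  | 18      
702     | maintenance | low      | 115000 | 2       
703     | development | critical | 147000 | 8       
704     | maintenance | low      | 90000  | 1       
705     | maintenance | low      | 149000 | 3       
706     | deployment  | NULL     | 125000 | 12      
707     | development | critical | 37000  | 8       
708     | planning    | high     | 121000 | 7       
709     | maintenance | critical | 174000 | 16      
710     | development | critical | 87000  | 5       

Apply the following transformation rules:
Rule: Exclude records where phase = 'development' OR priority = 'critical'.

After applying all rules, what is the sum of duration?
43

Step 1: Find records where phase = 'development' OR priority = 'critical'
Step 2: 4 records match, summing to 37
Step 3: Original sum: 80
Step 4: Remaining sum = 80 - 37 = 43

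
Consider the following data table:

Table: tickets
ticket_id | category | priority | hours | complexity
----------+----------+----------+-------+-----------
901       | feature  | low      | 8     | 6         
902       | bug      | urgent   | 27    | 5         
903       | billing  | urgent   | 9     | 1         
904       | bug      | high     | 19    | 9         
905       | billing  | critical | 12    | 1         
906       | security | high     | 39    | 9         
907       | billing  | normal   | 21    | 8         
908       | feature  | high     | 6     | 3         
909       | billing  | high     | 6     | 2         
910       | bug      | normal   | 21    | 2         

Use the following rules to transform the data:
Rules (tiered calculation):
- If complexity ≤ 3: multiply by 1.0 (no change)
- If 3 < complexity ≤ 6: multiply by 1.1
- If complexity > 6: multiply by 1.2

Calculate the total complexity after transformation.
52.3

Step 1: Tier 1 (complexity ≤ 3): 5 records, sum = 9 × 1.0 = 9.0
Step 2: Tier 2 (3 < complexity ≤ 6): 2 records, sum = 11 × 1.1 = 12.1
Step 3: Tier 3 (complexity > 6): 3 records, sum = 26 × 1.2 = 31.2
Step 4: Final sum = 9.0 + 12.1 + 31.2 = 52.3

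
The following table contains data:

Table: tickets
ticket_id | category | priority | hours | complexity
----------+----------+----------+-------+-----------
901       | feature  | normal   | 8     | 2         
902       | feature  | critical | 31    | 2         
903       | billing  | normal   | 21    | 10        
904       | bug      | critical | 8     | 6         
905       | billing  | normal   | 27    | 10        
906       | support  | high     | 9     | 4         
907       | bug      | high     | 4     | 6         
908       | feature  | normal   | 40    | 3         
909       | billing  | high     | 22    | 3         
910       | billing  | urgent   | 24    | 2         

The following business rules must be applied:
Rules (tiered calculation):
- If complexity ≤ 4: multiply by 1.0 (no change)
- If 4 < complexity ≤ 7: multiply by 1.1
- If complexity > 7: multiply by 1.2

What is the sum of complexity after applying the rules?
53.2

Step 1: Tier 1 (complexity ≤ 4): 6 records, sum = 16 × 1.0 = 16.0
Step 2: Tier 2 (4 < complexity ≤ 7): 2 records, sum = 12 × 1.1 = 13.2
Step 3: Tier 3 (complexity > 7): 2 records, sum = 20 × 1.2 = 24.0
Step 4: Final sum = 16.0 + 13.2 + 24.0 = 53.2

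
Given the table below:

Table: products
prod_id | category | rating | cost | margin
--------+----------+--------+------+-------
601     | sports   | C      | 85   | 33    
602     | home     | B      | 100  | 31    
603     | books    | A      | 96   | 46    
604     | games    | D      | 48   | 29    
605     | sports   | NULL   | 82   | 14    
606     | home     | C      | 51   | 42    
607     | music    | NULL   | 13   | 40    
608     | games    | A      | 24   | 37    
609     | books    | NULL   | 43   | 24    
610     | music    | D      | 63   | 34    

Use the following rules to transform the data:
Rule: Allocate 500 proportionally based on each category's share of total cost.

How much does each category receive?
books: 114.88, games: 59.5, home: 124.79, music: 62.81, sports: 138.02

Step 1: Calculate total cost = 605
Step 2: Calculate each category's proportion:
  books: 139/605 = 22.98% → 114.88
  games: 72/605 = 11.90% → 59.5
  home: 151/605 = 24.96% → 124.79
  music: 76/605 = 12.56% → 62.81
  sports: 167/605 = 27.60% → 138.02
Step 3: Verify: sum of allocations ≈ 500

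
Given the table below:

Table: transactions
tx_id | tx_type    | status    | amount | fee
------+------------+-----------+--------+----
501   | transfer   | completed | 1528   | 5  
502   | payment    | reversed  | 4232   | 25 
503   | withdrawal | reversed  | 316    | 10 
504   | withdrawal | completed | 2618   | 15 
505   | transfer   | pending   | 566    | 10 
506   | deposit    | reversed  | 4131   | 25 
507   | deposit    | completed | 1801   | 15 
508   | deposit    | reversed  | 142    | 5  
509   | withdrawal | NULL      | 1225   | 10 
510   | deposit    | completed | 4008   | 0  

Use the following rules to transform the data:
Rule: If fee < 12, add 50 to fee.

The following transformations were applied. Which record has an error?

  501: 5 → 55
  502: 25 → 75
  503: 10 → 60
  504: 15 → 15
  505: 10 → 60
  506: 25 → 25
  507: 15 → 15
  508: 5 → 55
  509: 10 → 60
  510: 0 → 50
Record 502 has an error. The correct transformed value should be 25, not 75.

Step 1: Check each record against the rule
Step 2: Record 502 has fee = 25
Step 3: Since 25 >= 12, the bonus should not have been applied
Step 4: Correct value = 25, but claimed value = 75
Conclusion: Record 502 has the error.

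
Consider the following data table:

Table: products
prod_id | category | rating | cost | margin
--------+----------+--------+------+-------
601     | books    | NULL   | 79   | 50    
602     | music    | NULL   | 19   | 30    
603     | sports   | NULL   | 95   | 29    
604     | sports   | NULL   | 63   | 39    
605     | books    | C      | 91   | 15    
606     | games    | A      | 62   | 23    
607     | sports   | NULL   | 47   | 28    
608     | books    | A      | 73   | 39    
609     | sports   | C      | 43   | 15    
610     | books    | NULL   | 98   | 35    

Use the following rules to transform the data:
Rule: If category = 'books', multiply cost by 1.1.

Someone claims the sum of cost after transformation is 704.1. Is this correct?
Yes, the result is correct.

Step 1: Calculate the correct sum after transformation
Step 2: Apply multiplier 1.1 to records where category = 'books'
Step 3: Correct result = 704.1
Step 4: Claimed result = 704.1
Step 5: 704.1 = 704.1 ✓
Conclusion: The claimed result is correct.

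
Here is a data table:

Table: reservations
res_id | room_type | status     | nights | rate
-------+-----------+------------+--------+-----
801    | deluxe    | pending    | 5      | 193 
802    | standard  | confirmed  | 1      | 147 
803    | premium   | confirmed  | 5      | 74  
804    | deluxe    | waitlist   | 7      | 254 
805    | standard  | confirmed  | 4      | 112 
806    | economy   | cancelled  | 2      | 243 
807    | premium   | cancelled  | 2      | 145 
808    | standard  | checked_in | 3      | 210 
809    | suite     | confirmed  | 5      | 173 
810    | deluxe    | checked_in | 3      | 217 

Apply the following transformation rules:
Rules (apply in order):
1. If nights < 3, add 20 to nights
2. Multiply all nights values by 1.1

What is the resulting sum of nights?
106.7

Step 1: Apply Rule 1 - Add 20 to records with nights < 3
  - 3 records affected: 5 + (3 × 20) = 65
  - Unaffected records: 32
  - Sum after Rule 1: 97
Step 2: Apply Rule 2 - Multiply all by 1.1
  - 97 × 1.1 = 106.7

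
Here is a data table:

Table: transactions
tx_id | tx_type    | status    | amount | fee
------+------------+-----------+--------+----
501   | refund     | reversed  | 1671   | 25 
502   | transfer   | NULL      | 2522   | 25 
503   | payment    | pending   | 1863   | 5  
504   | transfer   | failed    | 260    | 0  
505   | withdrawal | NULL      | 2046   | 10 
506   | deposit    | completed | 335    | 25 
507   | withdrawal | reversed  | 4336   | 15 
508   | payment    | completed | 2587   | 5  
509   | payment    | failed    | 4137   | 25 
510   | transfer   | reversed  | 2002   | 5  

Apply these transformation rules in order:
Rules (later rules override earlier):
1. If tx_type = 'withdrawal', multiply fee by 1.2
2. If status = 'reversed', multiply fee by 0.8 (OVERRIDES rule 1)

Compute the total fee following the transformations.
133.0

Step 1: Rule 2 takes priority for records with status = 'reversed'
  - 3 records: 45 × 0.8 = 36.0
Step 2: Rule 1 applies to remaining records with tx_type = 'withdrawal'
  - 1 records: 10 × 1.2 = 12.0
Step 3: Other records unchanged: 85
Step 4: Final sum = 36.0 + 12.0 + 85 = 133.0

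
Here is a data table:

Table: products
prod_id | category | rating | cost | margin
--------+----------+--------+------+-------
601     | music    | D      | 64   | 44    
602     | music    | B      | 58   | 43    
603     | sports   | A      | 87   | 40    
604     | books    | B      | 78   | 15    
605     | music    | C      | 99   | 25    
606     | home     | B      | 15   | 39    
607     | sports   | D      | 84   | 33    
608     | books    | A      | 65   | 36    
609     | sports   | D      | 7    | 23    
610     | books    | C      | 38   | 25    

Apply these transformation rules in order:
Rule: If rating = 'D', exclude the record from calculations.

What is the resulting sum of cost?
440

Step 1: Identify records where rating = 'D'
Step 2: The excluded records sum to 155
Step 3: Original total cost = 595
Step 4: Remaining total = 595 - 155 = 440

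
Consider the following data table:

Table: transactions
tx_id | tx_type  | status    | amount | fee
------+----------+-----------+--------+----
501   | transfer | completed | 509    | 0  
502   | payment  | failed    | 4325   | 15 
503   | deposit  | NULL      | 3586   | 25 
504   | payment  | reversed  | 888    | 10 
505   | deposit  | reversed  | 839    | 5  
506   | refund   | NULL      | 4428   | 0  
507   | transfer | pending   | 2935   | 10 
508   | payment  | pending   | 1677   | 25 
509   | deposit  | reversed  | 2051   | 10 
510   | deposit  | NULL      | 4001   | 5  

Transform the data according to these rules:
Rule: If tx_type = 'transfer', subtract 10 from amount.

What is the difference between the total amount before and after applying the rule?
20

Step 1: Original sum of amount = 25239
Step 2: 2 records have tx_type = 'transfer'
Step 3: Each affected record changes by -10
Step 4: Total change = 2 × -10 = -20
Step 5: New sum = 25239 + -20 = 25219
Step 6: Difference = |25219 - 25239| = 20
        (Sum decreased by 20)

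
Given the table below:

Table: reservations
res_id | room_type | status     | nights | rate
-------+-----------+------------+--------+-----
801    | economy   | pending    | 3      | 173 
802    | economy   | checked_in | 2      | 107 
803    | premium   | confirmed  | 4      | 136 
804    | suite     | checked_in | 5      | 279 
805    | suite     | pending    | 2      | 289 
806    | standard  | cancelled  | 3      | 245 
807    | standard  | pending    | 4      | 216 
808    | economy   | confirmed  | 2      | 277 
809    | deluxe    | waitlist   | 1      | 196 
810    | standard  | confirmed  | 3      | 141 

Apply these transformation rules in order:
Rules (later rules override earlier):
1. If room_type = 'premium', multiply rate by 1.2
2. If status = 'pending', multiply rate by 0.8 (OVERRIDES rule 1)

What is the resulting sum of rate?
1950.6

Step 1: Rule 2 takes priority for records with status = 'pending'
  - 3 records: 678 × 0.8 = 542.4
Step 2: Rule 1 applies to remaining records with room_type = 'premium'
  - 1 records: 136 × 1.2 = 163.2
Step 3: Other records unchanged: 1245
Step 4: Final sum = 542.4 + 163.2 + 1245 = 1950.6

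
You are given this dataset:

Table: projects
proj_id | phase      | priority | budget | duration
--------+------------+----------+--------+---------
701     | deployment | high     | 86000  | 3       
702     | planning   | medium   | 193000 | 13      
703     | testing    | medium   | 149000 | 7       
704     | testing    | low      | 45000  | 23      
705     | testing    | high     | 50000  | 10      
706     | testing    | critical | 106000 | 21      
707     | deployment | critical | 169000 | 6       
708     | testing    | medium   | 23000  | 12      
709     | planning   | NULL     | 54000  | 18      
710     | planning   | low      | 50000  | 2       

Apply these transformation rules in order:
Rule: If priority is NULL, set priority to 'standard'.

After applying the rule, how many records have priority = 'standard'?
1

Step 1: Count records where priority IS NULL
Step 2: Found 1 records with NULL priority
Step 3: These records will have priority set to 'standard'
Step 4: Records already having priority = 'standard': 0
Step 5: Answer: 1 + 0 = 1 records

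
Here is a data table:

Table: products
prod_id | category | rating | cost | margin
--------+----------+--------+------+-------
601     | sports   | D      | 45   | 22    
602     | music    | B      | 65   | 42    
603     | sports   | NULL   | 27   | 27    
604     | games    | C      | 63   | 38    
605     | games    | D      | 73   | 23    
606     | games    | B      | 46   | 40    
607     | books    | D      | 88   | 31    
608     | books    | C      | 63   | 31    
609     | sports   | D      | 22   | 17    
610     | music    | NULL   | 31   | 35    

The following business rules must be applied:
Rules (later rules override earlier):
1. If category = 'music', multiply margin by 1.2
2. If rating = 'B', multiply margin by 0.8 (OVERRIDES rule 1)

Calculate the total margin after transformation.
296.6

Step 1: Rule 2 takes priority for records with rating = 'B'
  - 2 records: 82 × 0.8 = 65.6
Step 2: Rule 1 applies to remaining records with category = 'music'
  - 1 records: 35 × 1.2 = 42.0
Step 3: Other records unchanged: 189
Step 4: Final sum = 65.6 + 42.0 + 189 = 296.6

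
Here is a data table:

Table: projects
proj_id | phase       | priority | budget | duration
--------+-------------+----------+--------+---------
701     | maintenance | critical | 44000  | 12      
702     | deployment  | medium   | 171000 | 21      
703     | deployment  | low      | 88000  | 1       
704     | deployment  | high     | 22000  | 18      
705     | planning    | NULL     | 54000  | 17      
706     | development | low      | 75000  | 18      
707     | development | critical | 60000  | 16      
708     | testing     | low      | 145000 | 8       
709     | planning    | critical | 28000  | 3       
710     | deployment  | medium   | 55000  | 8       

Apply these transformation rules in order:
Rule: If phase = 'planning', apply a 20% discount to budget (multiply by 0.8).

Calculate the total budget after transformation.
725600.0

Step 1: Records with phase = 'planning' have total budget = 82000
Step 2: Apply multiplier: 82000 × 0.8 = 65600.0
Step 3: Other records total: 660000
Step 4: Final sum = 65600.0 + 660000 = 725600.0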